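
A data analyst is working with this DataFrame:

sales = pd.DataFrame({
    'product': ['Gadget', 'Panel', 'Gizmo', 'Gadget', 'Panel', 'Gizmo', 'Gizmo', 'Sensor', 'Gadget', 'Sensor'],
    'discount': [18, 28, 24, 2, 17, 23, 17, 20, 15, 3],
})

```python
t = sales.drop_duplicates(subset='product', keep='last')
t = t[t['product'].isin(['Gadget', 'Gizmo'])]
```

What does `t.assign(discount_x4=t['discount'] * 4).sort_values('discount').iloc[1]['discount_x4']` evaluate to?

68

drop duplicate product (keep=last):
  product  discount
4   Panel        17
6   Gizmo        17
8  Gadget        15
9  Sensor         3
filter rows where product in ['Gadget', 'Gizmo']:
  product  discount
6   Gizmo        17
8  Gadget        15
add column discount_x4 = t['discount'] * 4:
  product  discount  discount_x4
6   Gizmo        17           68
8  Gadget        15           60
sort by discount:
  product  discount  discount_x4
8  Gadget        15           60
6   Gizmo        17           68
Taking the value at position 1, column 'discount_x4' gives 68.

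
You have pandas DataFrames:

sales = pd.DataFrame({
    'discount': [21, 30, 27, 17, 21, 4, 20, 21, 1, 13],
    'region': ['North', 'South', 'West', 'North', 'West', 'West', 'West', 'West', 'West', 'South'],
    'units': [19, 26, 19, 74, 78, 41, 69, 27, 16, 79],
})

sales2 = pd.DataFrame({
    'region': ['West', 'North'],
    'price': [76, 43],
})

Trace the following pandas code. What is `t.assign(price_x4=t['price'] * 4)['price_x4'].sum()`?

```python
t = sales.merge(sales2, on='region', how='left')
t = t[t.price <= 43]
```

344.0

merge on 'region' (how='left') → 10 rows:
   discount region  units  price
0        21  North     19   43.0
1        30  South     26    NaN
2        27   West     19   76.0
3        17  North     74   43.0
4        21   West     78   76.0
5         4   West     41   76.0
6        20   West     69   76.0
7        21   West     27   76.0
8         1   West     16   76.0
9        13  South     79    NaN
filter rows where price <= 43:
   discount region  units  price
0        21  North     19   43.0
3        17  North     74   43.0
add column price_x4 = t['price'] * 4:
   discount region  units  price  price_x4
0        21  North     19   43.0     172.0
3        17  North     74   43.0     172.0
sum of column 'price_x4' → 344.0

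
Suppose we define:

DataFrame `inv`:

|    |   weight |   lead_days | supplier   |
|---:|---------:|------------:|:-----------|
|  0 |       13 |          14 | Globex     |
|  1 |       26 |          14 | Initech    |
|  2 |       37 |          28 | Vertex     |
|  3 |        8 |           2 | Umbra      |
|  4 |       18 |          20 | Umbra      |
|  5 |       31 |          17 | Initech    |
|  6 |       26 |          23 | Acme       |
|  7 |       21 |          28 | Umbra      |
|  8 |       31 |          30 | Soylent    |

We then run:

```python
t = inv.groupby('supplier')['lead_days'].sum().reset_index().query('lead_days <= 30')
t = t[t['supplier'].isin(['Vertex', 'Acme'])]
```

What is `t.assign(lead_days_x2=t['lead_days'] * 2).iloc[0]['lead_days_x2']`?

46

group by supplier, sum of lead_days:
supplier
Acme       23
Globex     14
Initech    31
Soylent    30
Umbra      50
Vertex     28
Name: lead_days, dtype: int64
reset_index():
  supplier  lead_days
0     Acme         23
1   Globex         14
2  Initech         31
3  Soylent         30
4    Umbra         50
5   Vertex         28
filter rows where lead_days <= 30:
  supplier  lead_days
0     Acme         23
1   Globex         14
3  Soylent         30
5   Vertex         28
filter rows where supplier in ['Vertex', 'Acme']:
  supplier  lead_days
0     Acme         23
5   Vertex         28
add column lead_days_x2 = t['lead_days'] * 2:
  supplier  lead_days  lead_days_x2
0     Acme         23            46
5   Vertex         28            56
Finally, value at position 0, column 'lead_days_x2' = 46.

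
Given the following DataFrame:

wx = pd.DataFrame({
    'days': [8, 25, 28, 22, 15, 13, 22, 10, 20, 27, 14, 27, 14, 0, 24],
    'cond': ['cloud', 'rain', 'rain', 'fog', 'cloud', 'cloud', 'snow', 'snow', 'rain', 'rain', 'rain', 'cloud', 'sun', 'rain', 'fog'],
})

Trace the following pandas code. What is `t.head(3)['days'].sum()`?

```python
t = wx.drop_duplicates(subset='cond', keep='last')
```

51

drop duplicate cond (keep=last):
    days   cond
7     10   snow
11    27  cloud
12    14    sun
13     0   rain
14    24    fog
take first 3 rows:
    days   cond
7     10   snow
11    27  cloud
12    14    sun
Taking the sum of column 'days' gives 51.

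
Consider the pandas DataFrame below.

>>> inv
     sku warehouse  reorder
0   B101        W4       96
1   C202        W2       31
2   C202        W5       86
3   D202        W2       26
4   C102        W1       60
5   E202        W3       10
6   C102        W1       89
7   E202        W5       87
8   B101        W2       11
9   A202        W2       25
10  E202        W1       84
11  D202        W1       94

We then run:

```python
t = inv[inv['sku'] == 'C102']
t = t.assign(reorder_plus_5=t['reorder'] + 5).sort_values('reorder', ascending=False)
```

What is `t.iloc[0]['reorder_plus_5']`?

filter rows where sku == 'C102':
    sku warehouse  reorder
4  C102        W1       60
6  C102        W1       89
add column reorder_plus_5 = t['reorder'] + 5:
    sku warehouse  reorder  reorder_plus_5
4  C102        W1       60              65
6  C102        W1       89              94
sort by reorder descending:
    sku warehouse  reorder  reorder_plus_5
6  C102        W1       89              94
4  C102        W1       60              65

94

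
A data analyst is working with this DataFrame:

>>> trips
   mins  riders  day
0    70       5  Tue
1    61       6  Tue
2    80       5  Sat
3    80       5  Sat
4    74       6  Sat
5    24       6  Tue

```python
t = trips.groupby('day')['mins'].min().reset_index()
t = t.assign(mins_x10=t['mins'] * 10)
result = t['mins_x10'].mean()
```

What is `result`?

group by day, min of mins:
day
Sat    74
Tue    24
Name: mins, dtype: int64
reset_index():
   day  mins
0  Sat    74
1  Tue    24
add column mins_x10 = t['mins'] * 10:
   day  mins  mins_x10
0  Sat    74       740
1  Tue    24       240
The mean of column 'mins_x10' is 490.0.

490.0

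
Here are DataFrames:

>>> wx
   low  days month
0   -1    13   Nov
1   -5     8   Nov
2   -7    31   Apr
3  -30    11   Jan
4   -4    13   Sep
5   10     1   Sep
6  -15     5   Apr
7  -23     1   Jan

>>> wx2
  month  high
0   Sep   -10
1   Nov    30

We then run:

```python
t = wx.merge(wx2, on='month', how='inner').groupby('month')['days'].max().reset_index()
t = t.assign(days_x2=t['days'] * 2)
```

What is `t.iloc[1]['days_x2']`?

merge on 'month' (how='inner') → 4 rows:
   low  days month  high
0   -1    13   Nov    30
1   -5     8   Nov    30
2   -4    13   Sep   -10
3   10     1   Sep   -10
group by month, max of days:
month
Nov    13
Sep    13
Name: days, dtype: int64
reset_index():
  month  days
0   Nov    13
1   Sep    13
add column days_x2 = t['days'] * 2:
  month  days  days_x2
0   Nov    13       26
1   Sep    13       26
value at position 1, column 'days_x2' → 26

26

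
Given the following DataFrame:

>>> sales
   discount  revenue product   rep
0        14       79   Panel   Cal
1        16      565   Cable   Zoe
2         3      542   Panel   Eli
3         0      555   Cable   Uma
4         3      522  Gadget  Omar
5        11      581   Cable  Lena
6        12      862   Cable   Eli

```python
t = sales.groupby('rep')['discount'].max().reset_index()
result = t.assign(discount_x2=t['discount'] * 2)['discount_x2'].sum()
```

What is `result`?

group by rep, max of discount:
rep
Cal     14
Eli     12
Lena    11
Omar     3
Uma      0
Zoe     16
Name: discount, dtype: int64
reset_index():
    rep  discount
0   Cal        14
1   Eli        12
2  Lena        11
3  Omar         3
4   Uma         0
5   Zoe        16
add column discount_x2 = t['discount'] * 2:
    rep  discount  discount_x2
0   Cal        14           28
1   Eli        12           24
2  Lena        11           22
3  Omar         3            6
4   Uma         0            0
5   Zoe        16           32
Then the sum of column 'discount_x2': 112

112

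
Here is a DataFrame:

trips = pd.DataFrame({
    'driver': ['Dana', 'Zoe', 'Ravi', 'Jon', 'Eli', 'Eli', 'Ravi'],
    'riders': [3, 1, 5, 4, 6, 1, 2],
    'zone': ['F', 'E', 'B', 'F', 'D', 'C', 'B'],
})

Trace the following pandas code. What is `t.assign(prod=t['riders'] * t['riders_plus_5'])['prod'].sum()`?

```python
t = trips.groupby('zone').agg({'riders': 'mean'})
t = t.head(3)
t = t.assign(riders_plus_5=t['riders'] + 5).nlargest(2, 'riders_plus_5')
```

95.75

group by zone, mean of riders:
      riders
zone        
B        3.5
C        1.0
D        6.0
E        1.0
F        3.5
take first 3 rows:
      riders
zone        
B        3.5
C        1.0
D        6.0
add column riders_plus_5 = t['riders'] + 5:
      riders  riders_plus_5
zone                       
B        3.5            8.5
C        1.0            6.0
D        6.0           11.0
take 2 rows with largest riders_plus_5:
      riders  riders_plus_5
zone                       
D        6.0           11.0
B        3.5            8.5
add column prod = t['riders'] * t['riders_plus_5']:
      riders  riders_plus_5   prod
zone                              
D        6.0           11.0  66.00
B        3.5            8.5  29.75
The sum of column 'prod' is 95.75.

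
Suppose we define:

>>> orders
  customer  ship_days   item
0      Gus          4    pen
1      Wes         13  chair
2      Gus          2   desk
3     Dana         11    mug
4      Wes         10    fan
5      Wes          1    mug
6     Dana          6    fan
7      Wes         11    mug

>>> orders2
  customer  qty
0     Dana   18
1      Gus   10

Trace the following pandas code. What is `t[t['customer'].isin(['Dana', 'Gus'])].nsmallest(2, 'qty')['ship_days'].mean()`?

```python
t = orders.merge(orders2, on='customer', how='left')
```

3.0

merge on 'customer' (how='left') → 8 rows:
  customer  ship_days   item   qty
0      Gus          4    pen  10.0
1      Wes         13  chair   NaN
2      Gus          2   desk  10.0
3     Dana         11    mug  18.0
4      Wes         10    fan   NaN
5      Wes          1    mug   NaN
6     Dana          6    fan  18.0
7      Wes         11    mug   NaN
filter rows where customer in ['Dana', 'Gus']:
  customer  ship_days  item   qty
0      Gus          4   pen  10.0
2      Gus          2  desk  10.0
3     Dana         11   mug  18.0
6     Dana          6   fan  18.0
take 2 rows with smallest qty:
  customer  ship_days  item   qty
0      Gus          4   pen  10.0
2      Gus          2  desk  10.0
The mean of column 'ship_days' is 3.0.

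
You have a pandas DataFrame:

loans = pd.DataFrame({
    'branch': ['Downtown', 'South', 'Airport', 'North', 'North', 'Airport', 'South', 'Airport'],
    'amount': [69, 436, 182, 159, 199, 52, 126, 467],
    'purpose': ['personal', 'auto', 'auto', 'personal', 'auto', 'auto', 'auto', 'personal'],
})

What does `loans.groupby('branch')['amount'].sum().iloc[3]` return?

group by branch, sum of amount:
branch
Airport     701
Downtown     69
North       358
South       562
Name: amount, dtype: int64
Then the value at position 3: 562

562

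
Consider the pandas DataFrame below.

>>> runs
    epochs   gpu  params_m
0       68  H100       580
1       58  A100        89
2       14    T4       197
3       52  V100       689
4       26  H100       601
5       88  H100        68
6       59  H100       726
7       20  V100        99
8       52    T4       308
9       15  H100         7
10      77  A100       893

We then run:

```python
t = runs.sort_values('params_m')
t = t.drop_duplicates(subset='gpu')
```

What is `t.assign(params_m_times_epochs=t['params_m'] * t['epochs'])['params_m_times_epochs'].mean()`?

2501.25

sort by params_m:
    epochs   gpu  params_m
9       15  H100         7
5       88  H100        68
1       58  A100        89
7       20  V100        99
2       14    T4       197
8       52    T4       308
0       68  H100       580
4       26  H100       601
3       52  V100       689
6       59  H100       726
10      77  A100       893
drop duplicate gpu (keep=first):
   epochs   gpu  params_m
9      15  H100         7
1      58  A100        89
7      20  V100        99
2      14    T4       197
add column params_m_times_epochs = t['params_m'] * t['epochs']:
   epochs   gpu  params_m  params_m_times_epochs
9      15  H100         7                    105
1      58  A100        89                   5162
7      20  V100        99                   1980
2      14    T4       197                   2758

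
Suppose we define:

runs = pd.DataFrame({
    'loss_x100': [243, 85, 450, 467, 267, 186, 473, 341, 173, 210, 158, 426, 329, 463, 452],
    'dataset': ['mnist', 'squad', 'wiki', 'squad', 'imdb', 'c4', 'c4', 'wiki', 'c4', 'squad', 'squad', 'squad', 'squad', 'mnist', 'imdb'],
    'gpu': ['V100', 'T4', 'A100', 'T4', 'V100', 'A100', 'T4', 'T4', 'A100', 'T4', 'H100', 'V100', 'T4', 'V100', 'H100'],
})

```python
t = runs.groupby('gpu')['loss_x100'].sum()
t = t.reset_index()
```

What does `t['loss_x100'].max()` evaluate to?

group by gpu, sum of loss_x100:
gpu
A100     809
H100     610
T4      1905
V100    1399
Name: loss_x100, dtype: int64
reset_index():
    gpu  loss_x100
0  A100        809
1  H100        610
2    T4       1905
3  V100       1399

1905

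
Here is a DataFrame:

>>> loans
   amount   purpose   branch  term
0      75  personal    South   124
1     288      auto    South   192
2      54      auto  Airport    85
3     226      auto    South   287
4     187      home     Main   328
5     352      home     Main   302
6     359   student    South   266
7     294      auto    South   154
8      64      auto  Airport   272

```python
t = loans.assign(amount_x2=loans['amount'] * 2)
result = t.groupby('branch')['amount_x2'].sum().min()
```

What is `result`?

236

add column amount_x2 = loans['amount'] * 2:
   amount   purpose   branch  term  amount_x2
0      75  personal    South   124        150
1     288      auto    South   192        576
2      54      auto  Airport    85        108
3     226      auto    South   287        452
4     187      home     Main   328        374
5     352      home     Main   302        704
6     359   student    South   266        718
7     294      auto    South   154        588
8      64      auto  Airport   272        128
group by branch, sum of amount_x2:
branch
Airport     236
Main       1078
South      2484
Name: amount_x2, dtype: int64
Hence 236.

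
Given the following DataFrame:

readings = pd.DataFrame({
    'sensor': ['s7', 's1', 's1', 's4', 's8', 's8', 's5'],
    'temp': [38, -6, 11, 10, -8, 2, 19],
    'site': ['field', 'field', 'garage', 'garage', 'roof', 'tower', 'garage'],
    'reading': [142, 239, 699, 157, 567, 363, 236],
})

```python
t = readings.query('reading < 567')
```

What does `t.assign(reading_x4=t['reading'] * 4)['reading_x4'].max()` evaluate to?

1452

filter rows where reading < 567:
  sensor  temp    site  reading
0     s7    38   field      142
1     s1    -6   field      239
3     s4    10  garage      157
5     s8     2   tower      363
6     s5    19  garage      236
add column reading_x4 = t['reading'] * 4:
  sensor  temp    site  reading  reading_x4
0     s7    38   field      142         568
1     s1    -6   field      239         956
3     s4    10  garage      157         628
5     s8     2   tower      363        1452
6     s5    19  garage      236         944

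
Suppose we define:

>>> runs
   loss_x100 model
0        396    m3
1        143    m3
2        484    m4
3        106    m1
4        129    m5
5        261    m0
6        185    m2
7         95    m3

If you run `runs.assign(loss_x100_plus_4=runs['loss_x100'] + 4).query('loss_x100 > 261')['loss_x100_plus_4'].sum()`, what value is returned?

888

add column loss_x100_plus_4 = runs['loss_x100'] + 4:
   loss_x100 model  loss_x100_plus_4
0        396    m3               400
1        143    m3               147
2        484    m4               488
3        106    m1               110
4        129    m5               133
5        261    m0               265
6        185    m2               189
7         95    m3                99
filter rows where loss_x100 > 261:
   loss_x100 model  loss_x100_plus_4
0        396    m3               400
2        484    m4               488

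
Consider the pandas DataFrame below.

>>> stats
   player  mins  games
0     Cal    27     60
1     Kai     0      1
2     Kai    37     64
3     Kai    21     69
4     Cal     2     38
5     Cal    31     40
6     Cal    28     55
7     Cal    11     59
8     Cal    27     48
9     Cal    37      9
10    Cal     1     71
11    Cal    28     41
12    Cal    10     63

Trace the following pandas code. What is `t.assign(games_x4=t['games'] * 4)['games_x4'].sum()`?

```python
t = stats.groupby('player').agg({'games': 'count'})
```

group by player, count of games:
        games
player       
Cal        10
Kai         3
add column games_x4 = t['games'] * 4:
        games  games_x4
player                 
Cal        10        40
Kai         3        12
Finally, sum of column 'games_x4' = 52.

52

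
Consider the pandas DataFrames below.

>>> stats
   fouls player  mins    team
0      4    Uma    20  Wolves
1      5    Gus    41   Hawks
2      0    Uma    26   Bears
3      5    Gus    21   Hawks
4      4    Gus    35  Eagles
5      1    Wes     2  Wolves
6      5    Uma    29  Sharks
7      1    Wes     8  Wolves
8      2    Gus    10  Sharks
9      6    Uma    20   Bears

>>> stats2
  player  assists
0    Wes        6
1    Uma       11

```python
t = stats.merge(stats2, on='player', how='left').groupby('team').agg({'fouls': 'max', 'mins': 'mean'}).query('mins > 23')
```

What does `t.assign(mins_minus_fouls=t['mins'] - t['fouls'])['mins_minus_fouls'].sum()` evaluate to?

57.0

merge on 'player' (how='left') → 10 rows:
   fouls player  mins    team  assists
0      4    Uma    20  Wolves     11.0
1      5    Gus    41   Hawks      NaN
2      0    Uma    26   Bears     11.0
3      5    Gus    21   Hawks      NaN
4      4    Gus    35  Eagles      NaN
5      1    Wes     2  Wolves      6.0
6      5    Uma    29  Sharks     11.0
7      1    Wes     8  Wolves      6.0
8      2    Gus    10  Sharks      NaN
9      6    Uma    20   Bears     11.0
group by team: max(fouls), mean(mins):
        fouls  mins
team               
Bears       6  23.0
Eagles      4  35.0
Hawks       5  31.0
Sharks      5  19.5
Wolves      4  10.0
filter rows where mins > 23:
        fouls  mins
team               
Eagles      4  35.0
Hawks       5  31.0
add column mins_minus_fouls = t['mins'] - t['fouls']:
        fouls  mins  mins_minus_fouls
team                                 
Eagles      4  35.0              31.0
Hawks       5  31.0              26.0
The sum of column 'mins_minus_fouls' is 57.0.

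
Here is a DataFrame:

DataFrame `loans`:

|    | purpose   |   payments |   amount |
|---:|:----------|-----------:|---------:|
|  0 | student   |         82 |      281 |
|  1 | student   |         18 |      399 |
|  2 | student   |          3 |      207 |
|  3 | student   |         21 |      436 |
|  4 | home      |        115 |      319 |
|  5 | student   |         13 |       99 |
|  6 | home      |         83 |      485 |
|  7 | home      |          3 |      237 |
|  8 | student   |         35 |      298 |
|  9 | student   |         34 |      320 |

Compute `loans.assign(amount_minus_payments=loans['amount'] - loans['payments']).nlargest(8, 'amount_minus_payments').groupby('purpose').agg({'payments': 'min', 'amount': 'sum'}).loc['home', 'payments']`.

3

add column amount_minus_payments = loans['amount'] - loans['payments']:
   purpose  payments  amount  amount_minus_payments
0  student        82     281                    199
1  student        18     399                    381
2  student         3     207                    204
3  student        21     436                    415
4     home       115     319                    204
5  student        13      99                     86
6     home        83     485                    402
7     home         3     237                    234
8  student        35     298                    263
9  student        34     320                    286
take 8 rows with largest amount_minus_payments:
   purpose  payments  amount  amount_minus_payments
3  student        21     436                    415
6     home        83     485                    402
1  student        18     399                    381
9  student        34     320                    286
8  student        35     298                    263
7     home         3     237                    234
2  student         3     207                    204
4     home       115     319                    204
group by purpose: min(payments), sum(amount):
         payments  amount
purpose                  
home            3    1041
student         3    1660
Hence 3.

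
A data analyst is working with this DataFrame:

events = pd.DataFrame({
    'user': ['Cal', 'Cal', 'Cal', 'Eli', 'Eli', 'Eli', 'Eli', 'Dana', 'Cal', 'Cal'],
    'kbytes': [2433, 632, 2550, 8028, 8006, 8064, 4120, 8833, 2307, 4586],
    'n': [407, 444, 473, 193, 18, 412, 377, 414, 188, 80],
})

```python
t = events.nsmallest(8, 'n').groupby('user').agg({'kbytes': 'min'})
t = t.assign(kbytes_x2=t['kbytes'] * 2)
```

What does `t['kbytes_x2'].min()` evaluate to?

4614

take 8 rows with smallest n:
   user  kbytes    n
4   Eli    8006   18
9   Cal    4586   80
8   Cal    2307  188
3   Eli    8028  193
6   Eli    4120  377
0   Cal    2433  407
5   Eli    8064  412
7  Dana    8833  414
group by user, min of kbytes:
      kbytes
user        
Cal     2307
Dana    8833
Eli     4120
add column kbytes_x2 = t['kbytes'] * 2:
      kbytes  kbytes_x2
user                   
Cal     2307       4614
Dana    8833      17666
Eli     4120       8240
min of column 'kbytes_x2' → 4614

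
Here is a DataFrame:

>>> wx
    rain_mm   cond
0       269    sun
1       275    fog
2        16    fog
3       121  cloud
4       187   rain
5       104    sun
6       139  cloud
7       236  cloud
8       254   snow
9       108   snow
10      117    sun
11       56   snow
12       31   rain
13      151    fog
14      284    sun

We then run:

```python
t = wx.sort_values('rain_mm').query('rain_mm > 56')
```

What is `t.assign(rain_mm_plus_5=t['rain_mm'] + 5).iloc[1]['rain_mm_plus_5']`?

113

sort by rain_mm:
    rain_mm   cond
2        16    fog
12       31   rain
11       56   snow
5       104    sun
9       108   snow
10      117    sun
3       121  cloud
6       139  cloud
13      151    fog
4       187   rain
7       236  cloud
8       254   snow
0       269    sun
1       275    fog
14      284    sun
filter rows where rain_mm > 56:
    rain_mm   cond
5       104    sun
9       108   snow
10      117    sun
3       121  cloud
6       139  cloud
13      151    fog
4       187   rain
7       236  cloud
8       254   snow
0       269    sun
1       275    fog
14      284    sun
add column rain_mm_plus_5 = t['rain_mm'] + 5:
    rain_mm   cond  rain_mm_plus_5
5       104    sun             109
9       108   snow             113
10      117    sun             122
3       121  cloud             126
6       139  cloud             144
13      151    fog             156
4       187   rain             192
7       236  cloud             241
8       254   snow             259
0       269    sun             274
1       275    fog             280
14      284    sun             289
Finally, value at position 1, column 'rain_mm_plus_5' = 113.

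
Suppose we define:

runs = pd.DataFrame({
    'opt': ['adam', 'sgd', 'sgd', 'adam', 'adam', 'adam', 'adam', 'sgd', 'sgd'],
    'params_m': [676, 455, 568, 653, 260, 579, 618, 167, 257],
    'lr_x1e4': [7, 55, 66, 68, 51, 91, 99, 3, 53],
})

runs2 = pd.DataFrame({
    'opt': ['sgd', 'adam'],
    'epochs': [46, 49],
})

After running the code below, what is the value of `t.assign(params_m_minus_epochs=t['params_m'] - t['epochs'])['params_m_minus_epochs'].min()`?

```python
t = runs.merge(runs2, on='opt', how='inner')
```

merge on 'opt' (how='inner') → 9 rows:
    opt  params_m  lr_x1e4  epochs
0  adam       676        7      49
1   sgd       455       55      46
2   sgd       568       66      46
3  adam       653       68      49
4  adam       260       51      49
5  adam       579       91      49
6  adam       618       99      49
7   sgd       167        3      46
8   sgd       257       53      46
add column params_m_minus_epochs = t['params_m'] - t['epochs']:
    opt  params_m  lr_x1e4  epochs  params_m_minus_epochs
0  adam       676        7      49                    627
1   sgd       455       55      46                    409
2   sgd       568       66      46                    522
3  adam       653       68      49                    604
4  adam       260       51      49                    211
5  adam       579       91      49                    530
6  adam       618       99      49                    569
7   sgd       167        3      46                    121
8   sgd       257       53      46                    211
min of column 'params_m_minus_epochs' → 121

121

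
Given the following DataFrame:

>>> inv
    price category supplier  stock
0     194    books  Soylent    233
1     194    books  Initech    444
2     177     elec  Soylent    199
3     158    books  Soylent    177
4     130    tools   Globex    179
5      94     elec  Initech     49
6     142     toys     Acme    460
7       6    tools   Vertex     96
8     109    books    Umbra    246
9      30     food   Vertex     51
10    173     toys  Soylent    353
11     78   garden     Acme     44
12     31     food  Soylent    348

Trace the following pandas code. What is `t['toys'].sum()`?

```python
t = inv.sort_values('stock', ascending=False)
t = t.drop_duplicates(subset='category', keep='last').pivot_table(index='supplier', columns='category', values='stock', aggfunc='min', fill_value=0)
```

sort by stock descending:
    price category supplier  stock
6     142     toys     Acme    460
1     194    books  Initech    444
10    173     toys  Soylent    353
12     31     food  Soylent    348
8     109    books    Umbra    246
0     194    books  Soylent    233
2     177     elec  Soylent    199
4     130    tools   Globex    179
3     158    books  Soylent    177
7       6    tools   Vertex     96
9      30     food   Vertex     51
5      94     elec  Initech     49
11     78   garden     Acme     44
drop duplicate category (keep=last):
    price category supplier  stock
10    173     toys  Soylent    353
3     158    books  Soylent    177
7       6    tools   Vertex     96
9      30     food   Vertex     51
5      94     elec  Initech     49
11     78   garden     Acme     44
pivot: rows=supplier, cols=category, min(stock):
category  books  elec  food  garden  tools  toys
supplier                                        
Acme          0     0     0      44      0     0
Initech       0    49     0       0      0     0
Soylent     177     0     0       0      0   353
Vertex        0     0    51       0     96     0

353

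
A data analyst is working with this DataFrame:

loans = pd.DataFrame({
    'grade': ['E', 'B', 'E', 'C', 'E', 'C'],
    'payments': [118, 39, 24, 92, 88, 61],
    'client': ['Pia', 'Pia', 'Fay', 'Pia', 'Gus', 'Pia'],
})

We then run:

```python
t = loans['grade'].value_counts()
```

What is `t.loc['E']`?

3

value_counts of grade:
grade
E    3
C    2
B    1
Name: count, dtype: int64
So loc['E'] = 3.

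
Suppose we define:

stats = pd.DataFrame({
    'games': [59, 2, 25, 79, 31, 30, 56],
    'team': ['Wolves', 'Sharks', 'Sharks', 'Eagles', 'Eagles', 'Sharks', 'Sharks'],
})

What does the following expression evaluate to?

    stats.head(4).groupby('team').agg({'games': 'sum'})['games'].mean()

take first 4 rows:
   games    team
0     59  Wolves
1      2  Sharks
2     25  Sharks
3     79  Eagles
group by team, sum of games:
        games
team         
Eagles     79
Sharks     27
Wolves     59
mean of column 'games' → 55.0

55.0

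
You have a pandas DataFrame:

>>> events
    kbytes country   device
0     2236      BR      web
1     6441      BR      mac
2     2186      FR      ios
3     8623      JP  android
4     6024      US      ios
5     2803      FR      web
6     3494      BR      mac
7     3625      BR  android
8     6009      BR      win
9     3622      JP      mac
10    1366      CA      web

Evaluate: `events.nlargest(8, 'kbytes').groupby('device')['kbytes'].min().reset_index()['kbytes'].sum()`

take 8 rows with largest kbytes:
   kbytes country   device
3    8623      JP  android
1    6441      BR      mac
4    6024      US      ios
8    6009      BR      win
7    3625      BR  android
9    3622      JP      mac
6    3494      BR      mac
5    2803      FR      web
group by device, min of kbytes:
device
android    3625
ios        6024
mac        3494
web        2803
win        6009
Name: kbytes, dtype: int64
reset_index():
    device  kbytes
0  android    3625
1      ios    6024
2      mac    3494
3      web    2803
4      win    6009
So sum() = 21955.

21955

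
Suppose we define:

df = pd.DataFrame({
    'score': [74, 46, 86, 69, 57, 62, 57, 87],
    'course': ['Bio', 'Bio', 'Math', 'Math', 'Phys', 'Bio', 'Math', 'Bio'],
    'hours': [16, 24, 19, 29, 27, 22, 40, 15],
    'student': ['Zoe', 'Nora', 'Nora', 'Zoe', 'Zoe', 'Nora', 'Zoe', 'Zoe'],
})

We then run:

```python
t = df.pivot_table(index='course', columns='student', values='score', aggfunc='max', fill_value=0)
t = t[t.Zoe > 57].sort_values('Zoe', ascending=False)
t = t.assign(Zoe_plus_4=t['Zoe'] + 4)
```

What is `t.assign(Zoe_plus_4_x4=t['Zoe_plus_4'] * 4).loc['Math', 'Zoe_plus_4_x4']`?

292

pivot: rows=course, cols=student, max(score):
student  Nora  Zoe
course            
Bio        62   87
Math       86   69
Phys        0   57
filter rows where Zoe > 57:
student  Nora  Zoe
course            
Bio        62   87
Math       86   69
sort by Zoe descending:
student  Nora  Zoe
course            
Bio        62   87
Math       86   69
add column Zoe_plus_4 = t['Zoe'] + 4:
student  Nora  Zoe  Zoe_plus_4
course                        
Bio        62   87          91
Math       86   69          73
add column Zoe_plus_4_x4 = t['Zoe_plus_4'] * 4:
student  Nora  Zoe  Zoe_plus_4  Zoe_plus_4_x4
course                                       
Bio        62   87          91            364
Math       86   69          73            292
Then the value at row 'Math', column 'Zoe_plus_4_x4': 292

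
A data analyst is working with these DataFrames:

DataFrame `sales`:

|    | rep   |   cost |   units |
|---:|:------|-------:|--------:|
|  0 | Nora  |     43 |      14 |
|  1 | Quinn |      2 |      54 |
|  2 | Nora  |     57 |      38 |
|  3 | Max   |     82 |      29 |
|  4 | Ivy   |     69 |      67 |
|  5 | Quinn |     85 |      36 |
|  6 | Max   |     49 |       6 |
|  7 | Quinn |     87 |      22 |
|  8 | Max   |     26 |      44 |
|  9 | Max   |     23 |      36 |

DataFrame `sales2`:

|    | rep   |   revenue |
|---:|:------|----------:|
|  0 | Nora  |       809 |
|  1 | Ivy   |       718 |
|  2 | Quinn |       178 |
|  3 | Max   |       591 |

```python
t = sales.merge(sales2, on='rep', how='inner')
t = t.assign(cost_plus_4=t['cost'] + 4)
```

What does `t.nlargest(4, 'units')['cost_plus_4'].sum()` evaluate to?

merge on 'rep' (how='inner') → 10 rows:
     rep  cost  units  revenue
0   Nora    43     14      809
1  Quinn     2     54      178
2   Nora    57     38      809
3    Max    82     29      591
4    Ivy    69     67      718
5  Quinn    85     36      178
6    Max    49      6      591
7  Quinn    87     22      178
8    Max    26     44      591
9    Max    23     36      591
add column cost_plus_4 = t['cost'] + 4:
     rep  cost  units  revenue  cost_plus_4
0   Nora    43     14      809           47
1  Quinn     2     54      178            6
2   Nora    57     38      809           61
3    Max    82     29      591           86
4    Ivy    69     67      718           73
5  Quinn    85     36      178           89
6    Max    49      6      591           53
7  Quinn    87     22      178           91
8    Max    26     44      591           30
9    Max    23     36      591           27
take 4 rows with largest units:
     rep  cost  units  revenue  cost_plus_4
4    Ivy    69     67      718           73
1  Quinn     2     54      178            6
8    Max    26     44      591           30
2   Nora    57     38      809           61
The sum of column 'cost_plus_4' is 170.

170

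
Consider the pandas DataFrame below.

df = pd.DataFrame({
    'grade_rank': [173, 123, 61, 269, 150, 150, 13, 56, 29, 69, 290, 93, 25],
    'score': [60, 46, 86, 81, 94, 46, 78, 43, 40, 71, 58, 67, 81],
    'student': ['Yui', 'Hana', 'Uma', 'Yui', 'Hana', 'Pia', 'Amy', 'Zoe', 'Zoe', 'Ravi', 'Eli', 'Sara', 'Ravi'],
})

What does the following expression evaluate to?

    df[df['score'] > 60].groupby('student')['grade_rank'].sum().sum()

filter rows where score > 60:
    grade_rank  score student
2           61     86     Uma
3          269     81     Yui
4          150     94    Hana
6           13     78     Amy
9           69     71    Ravi
11          93     67    Sara
12          25     81    Ravi
group by student, sum of grade_rank:
student
Amy      13
Hana    150
Ravi     94
Sara     93
Uma      61
Yui     269
Name: grade_rank, dtype: int64

680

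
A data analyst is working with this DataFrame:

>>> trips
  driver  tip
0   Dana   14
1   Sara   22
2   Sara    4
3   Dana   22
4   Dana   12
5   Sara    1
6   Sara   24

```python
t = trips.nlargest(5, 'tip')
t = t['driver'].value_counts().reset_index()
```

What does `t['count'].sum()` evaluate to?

5

take 5 rows with largest tip:
  driver  tip
6   Sara   24
1   Sara   22
3   Dana   22
0   Dana   14
4   Dana   12
value_counts of driver:
driver
Dana    3
Sara    2
Name: count, dtype: int64
reset_index():
  driver  count
0   Dana      3
1   Sara      2
Then the sum of column 'count': 5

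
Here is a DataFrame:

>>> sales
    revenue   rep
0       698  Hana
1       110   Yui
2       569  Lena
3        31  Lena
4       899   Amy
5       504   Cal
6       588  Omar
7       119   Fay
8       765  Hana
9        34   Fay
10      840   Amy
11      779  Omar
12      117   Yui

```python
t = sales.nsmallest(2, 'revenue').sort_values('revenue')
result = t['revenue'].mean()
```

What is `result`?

32.5

take 2 rows with smallest revenue:
   revenue   rep
3       31  Lena
9       34   Fay
sort by revenue:
   revenue   rep
3       31  Lena
9       34   Fay
Taking the mean of column 'revenue' gives 32.5.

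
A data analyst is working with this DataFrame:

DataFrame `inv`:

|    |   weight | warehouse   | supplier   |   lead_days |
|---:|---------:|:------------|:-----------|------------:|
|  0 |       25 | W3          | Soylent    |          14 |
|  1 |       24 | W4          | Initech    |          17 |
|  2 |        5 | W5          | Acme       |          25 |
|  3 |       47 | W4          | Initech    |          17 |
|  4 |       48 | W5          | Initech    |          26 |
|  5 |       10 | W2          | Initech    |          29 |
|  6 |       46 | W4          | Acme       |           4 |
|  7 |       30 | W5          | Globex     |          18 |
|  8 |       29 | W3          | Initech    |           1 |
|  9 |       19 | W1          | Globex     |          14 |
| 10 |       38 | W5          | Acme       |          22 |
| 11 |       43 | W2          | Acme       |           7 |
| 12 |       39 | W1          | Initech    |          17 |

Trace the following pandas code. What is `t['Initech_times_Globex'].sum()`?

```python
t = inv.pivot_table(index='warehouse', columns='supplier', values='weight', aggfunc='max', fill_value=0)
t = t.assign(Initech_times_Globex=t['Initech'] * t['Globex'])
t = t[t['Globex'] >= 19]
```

2181

pivot: rows=warehouse, cols=supplier, max(weight):
supplier   Acme  Globex  Initech  Soylent
warehouse                                
W1            0      19       39        0
W2           43       0       10        0
W3            0       0       29       25
W4           46       0       47        0
W5           38      30       48        0
add column Initech_times_Globex = t['Initech'] * t['Globex']:
supplier   Acme  Globex  Initech  Soylent  Initech_times_Globex
warehouse                                                      
W1            0      19       39        0                   741
W2           43       0       10        0                     0
W3            0       0       29       25                     0
W4           46       0       47        0                     0
W5           38      30       48        0                  1440
filter rows where Globex >= 19:
supplier   Acme  Globex  Initech  Soylent  Initech_times_Globex
warehouse                                                      
W1            0      19       39        0                   741
W5           38      30       48        0                  1440
Hence 2181.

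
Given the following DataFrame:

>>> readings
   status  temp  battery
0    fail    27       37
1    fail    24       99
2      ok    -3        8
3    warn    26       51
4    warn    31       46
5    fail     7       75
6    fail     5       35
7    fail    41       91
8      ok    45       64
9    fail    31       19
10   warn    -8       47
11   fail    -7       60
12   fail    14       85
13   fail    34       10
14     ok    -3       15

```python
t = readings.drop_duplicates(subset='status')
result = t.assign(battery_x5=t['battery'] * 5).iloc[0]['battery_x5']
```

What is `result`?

drop duplicate status (keep=first):
  status  temp  battery
0   fail    27       37
2     ok    -3        8
3   warn    26       51
add column battery_x5 = t['battery'] * 5:
  status  temp  battery  battery_x5
0   fail    27       37         185
2     ok    -3        8          40
3   warn    26       51         255
Taking the value at position 0, column 'battery_x5' gives 185.

185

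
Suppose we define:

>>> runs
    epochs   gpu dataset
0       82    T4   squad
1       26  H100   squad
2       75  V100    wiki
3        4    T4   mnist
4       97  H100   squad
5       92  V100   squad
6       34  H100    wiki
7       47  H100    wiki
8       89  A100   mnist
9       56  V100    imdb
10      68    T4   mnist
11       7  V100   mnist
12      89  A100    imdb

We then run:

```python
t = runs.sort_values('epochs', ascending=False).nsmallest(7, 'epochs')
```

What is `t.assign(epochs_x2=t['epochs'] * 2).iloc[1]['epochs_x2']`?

sort by epochs descending:
    epochs   gpu dataset
4       97  H100   squad
5       92  V100   squad
8       89  A100   mnist
12      89  A100    imdb
0       82    T4   squad
2       75  V100    wiki
10      68    T4   mnist
9       56  V100    imdb
7       47  H100    wiki
6       34  H100    wiki
1       26  H100   squad
11       7  V100   mnist
3        4    T4   mnist
take 7 rows with smallest epochs:
    epochs   gpu dataset
3        4    T4   mnist
11       7  V100   mnist
1       26  H100   squad
6       34  H100    wiki
7       47  H100    wiki
9       56  V100    imdb
10      68    T4   mnist
add column epochs_x2 = t['epochs'] * 2:
    epochs   gpu dataset  epochs_x2
3        4    T4   mnist          8
11       7  V100   mnist         14
1       26  H100   squad         52
6       34  H100    wiki         68
7       47  H100    wiki         94
9       56  V100    imdb        112
10      68    T4   mnist        136
Taking the value at position 1, column 'epochs_x2' gives 14.

14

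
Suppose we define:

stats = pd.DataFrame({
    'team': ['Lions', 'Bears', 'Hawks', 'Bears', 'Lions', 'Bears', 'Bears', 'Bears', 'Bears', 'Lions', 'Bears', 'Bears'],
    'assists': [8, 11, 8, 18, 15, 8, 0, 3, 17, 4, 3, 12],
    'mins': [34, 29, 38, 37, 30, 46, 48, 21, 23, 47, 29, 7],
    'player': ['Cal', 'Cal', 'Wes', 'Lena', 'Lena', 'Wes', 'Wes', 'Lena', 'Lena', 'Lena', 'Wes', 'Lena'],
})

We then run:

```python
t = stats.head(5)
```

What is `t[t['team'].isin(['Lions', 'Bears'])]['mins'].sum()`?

take first 5 rows:
    team  assists  mins player
0  Lions        8    34    Cal
1  Bears       11    29    Cal
2  Hawks        8    38    Wes
3  Bears       18    37   Lena
4  Lions       15    30   Lena
filter rows where team in ['Lions', 'Bears']:
    team  assists  mins player
0  Lions        8    34    Cal
1  Bears       11    29    Cal
3  Bears       18    37   Lena
4  Lions       15    30   Lena

130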